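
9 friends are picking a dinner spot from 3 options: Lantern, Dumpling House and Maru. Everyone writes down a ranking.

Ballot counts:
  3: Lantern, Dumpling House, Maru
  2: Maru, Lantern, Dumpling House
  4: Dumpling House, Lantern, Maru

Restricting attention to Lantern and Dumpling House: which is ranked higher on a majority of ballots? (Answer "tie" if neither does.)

Lantern

Ballots ranking Lantern above Dumpling House: 3 + 2 = 5.
Ballots ranking Dumpling House above Lantern: 9 − 5 = 4.
Lantern wins the head-to-head 5–4.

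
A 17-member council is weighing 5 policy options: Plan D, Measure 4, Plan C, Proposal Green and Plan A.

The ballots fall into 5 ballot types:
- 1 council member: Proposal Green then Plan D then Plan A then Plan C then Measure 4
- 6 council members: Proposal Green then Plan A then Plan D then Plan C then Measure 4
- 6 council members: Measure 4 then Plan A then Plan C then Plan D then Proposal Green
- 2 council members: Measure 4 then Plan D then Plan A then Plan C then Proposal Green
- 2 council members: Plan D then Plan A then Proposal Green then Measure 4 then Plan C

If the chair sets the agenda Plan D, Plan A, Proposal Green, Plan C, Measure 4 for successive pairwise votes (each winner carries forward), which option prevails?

Plan A

Round 1: Plan D vs Plan A — 5–12, Plan A advances.
Round 2: Plan A vs Proposal Green — 10–7, Plan A advances.
Round 3: Plan A vs Plan C — 17–0, Plan A advances.
Round 4: Plan A vs Measure 4 — 9–8, Plan A advances.
The agenda winner is Plan A.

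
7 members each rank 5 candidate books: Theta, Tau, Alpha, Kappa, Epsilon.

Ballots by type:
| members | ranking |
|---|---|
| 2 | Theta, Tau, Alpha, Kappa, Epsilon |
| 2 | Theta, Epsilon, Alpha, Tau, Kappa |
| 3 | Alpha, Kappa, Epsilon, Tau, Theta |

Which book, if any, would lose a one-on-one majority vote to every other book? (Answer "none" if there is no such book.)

Pairwise majorities:
Theta vs Tau: Theta wins 4–3.
Theta vs Alpha: 2+2 = 4 for Theta, 3 for Alpha — Theta by 4–3.
Theta–Kappa: Theta 4–3.
Theta vs Epsilon: 2+2 = 4 for Theta, 3 for Epsilon — Theta by 4–3.
Tau vs Alpha: Alpha, 5–2.
Tau–Kappa: Tau 4–3.
Tau vs Epsilon: 2 to 5, Epsilon.
Alpha vs Kappa: 2+2+3 = 7 for Alpha, 0 for Kappa — Alpha by 7–0.
Alpha–Epsilon: Alpha 5–2.
Kappa–Epsilon: Kappa 5–2.
No book is winless: Theta beats Tau; Tau beats Kappa; Alpha beats Tau; Kappa beats Epsilon; Epsilon beats Tau. There is no Condorcet loser.

none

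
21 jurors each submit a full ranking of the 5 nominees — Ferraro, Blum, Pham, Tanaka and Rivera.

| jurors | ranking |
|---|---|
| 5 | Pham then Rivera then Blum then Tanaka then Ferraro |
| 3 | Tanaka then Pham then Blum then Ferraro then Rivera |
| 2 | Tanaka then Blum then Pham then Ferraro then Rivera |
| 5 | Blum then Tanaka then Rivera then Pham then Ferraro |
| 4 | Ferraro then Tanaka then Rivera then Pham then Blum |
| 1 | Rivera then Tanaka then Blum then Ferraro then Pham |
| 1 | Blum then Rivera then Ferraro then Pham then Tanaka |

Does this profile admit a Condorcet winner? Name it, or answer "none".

Head-to-head results (21 jurors):
Ferraro vs Blum: Blum wins 17–4.
Ferraro vs Pham: Pham wins 15–6.
Ferraro–Tanaka: Tanaka 16–5.
Ferraro–Rivera: Rivera 12–9.
Blum vs Pham: Pham, 12–9.
Blum vs Tanaka: Blum wins 11–10.
Blum vs Rivera: Blum wins 11–10.
Pham–Tanaka: Tanaka 15–6.
Pham vs Rivera: Rivera wins 11–10.
Tanaka vs Rivera: Tanaka wins 14–7.
Every nominee loses at least once (Ferraro loses to Blum; Blum loses to Pham; Pham loses to Tanaka; Tanaka loses to Blum; Rivera loses to Blum). The majority relation contains the cycle Blum → Tanaka → Pham → Blum, so there is no Condorcet winner.

none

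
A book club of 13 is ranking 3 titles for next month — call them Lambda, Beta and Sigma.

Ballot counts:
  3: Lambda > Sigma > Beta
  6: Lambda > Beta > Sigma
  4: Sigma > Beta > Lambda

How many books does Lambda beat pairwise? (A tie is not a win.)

Lambda against each rival (13 members):
Lambda vs Beta: Lambda preferred on 3+6 = 9 ballots; Lambda wins 9–4.
Lambda vs Sigma: Lambda, 9–4.
Lambda beats Beta, Sigma — 2 pairwise wins.

2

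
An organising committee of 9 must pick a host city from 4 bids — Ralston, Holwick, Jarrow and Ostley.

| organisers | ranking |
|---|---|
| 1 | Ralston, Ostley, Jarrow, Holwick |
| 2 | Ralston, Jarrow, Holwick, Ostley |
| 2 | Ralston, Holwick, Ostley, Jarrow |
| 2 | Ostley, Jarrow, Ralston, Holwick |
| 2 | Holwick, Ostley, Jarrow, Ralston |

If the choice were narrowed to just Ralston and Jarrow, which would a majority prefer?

Ballots ranking Ralston above Jarrow: 1 + 2 + 2 = 5.
Ballots ranking Jarrow above Ralston: 9 − 5 = 4.
Ralston wins the head-to-head 5–4.

Ralston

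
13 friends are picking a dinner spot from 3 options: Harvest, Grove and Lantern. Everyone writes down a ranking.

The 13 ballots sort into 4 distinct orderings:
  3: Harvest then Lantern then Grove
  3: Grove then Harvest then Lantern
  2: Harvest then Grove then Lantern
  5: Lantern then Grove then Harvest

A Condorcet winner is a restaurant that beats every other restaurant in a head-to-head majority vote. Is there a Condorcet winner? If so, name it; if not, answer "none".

Check each pair by majority over 13 ballots:
Harvest vs Grove: Grove wins 8–5.
Harvest vs Lantern: Harvest, 8–5.
Grove–Lantern: Lantern 8–5.
No restaurant is unbeaten: Harvest loses to Grove; Grove loses to Lantern; Lantern loses to Harvest. In particular Harvest > Lantern > Grove > Harvest is a majority cycle — no Condorcet winner exists.

none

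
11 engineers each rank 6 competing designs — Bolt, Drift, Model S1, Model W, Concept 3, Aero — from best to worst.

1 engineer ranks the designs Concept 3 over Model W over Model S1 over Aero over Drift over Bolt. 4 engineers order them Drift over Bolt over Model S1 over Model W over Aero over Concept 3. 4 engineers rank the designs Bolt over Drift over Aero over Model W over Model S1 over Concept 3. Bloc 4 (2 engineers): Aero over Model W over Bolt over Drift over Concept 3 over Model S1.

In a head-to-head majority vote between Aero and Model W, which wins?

Aero

Ballots ranking Aero above Model W: 4 + 2 = 6.
Ballots ranking Model W above Aero: 11 − 6 = 5.
Aero wins the head-to-head 6–5.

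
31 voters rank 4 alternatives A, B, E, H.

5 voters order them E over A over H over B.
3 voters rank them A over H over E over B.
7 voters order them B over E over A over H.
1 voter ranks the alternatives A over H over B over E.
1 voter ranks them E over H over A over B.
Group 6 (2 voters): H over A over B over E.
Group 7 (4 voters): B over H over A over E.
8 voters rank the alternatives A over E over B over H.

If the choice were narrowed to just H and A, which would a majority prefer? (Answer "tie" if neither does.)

Ballots ranking H above A: 1 + 2 + 4 = 7.
Ballots ranking A above H: 31 − 7 = 24.
A wins the head-to-head 24–7.

A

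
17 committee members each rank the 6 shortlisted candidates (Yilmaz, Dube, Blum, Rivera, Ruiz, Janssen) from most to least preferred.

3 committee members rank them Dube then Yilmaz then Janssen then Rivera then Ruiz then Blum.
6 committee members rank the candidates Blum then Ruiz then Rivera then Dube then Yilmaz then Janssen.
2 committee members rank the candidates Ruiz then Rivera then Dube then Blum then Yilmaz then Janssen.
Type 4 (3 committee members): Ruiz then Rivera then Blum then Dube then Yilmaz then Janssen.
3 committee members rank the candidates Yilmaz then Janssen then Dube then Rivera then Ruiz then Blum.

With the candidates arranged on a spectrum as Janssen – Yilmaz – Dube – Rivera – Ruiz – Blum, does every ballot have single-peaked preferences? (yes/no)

yes

Axis positions: Janssen=1, Yilmaz=2, Dube=3, Rivera=4, Ruiz=5, Blum=6.
Type 1 (peak Dube at position 3): ranking walks positions 3-2-1-4-5-6, expanding outward from the peak — single-peaked.
Type 2 (peak Blum at position 6): ranking walks positions 6-5-4-3-2-1, expanding outward from the peak — single-peaked.
Type 3 (peak Ruiz at position 5): ranking walks positions 5-4-3-6-2-1, expanding outward from the peak — single-peaked.
Type 4 (peak Ruiz at position 5): ranking walks positions 5-4-6-3-2-1, expanding outward from the peak — single-peaked.
Type 5 (peak Yilmaz at position 2): ranking walks positions 2-1-3-4-5-6, expanding outward from the peak — single-peaked.
Every ranking is single-peaked on this axis.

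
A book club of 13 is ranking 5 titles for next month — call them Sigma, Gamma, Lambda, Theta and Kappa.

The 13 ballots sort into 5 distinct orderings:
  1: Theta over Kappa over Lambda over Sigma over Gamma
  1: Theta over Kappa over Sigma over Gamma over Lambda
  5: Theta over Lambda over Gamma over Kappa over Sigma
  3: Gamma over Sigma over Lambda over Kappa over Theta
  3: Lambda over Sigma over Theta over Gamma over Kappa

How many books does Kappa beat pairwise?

Kappa against each rival (13 members):
Kappa vs Sigma: Kappa is ranked higher on 1+1+5 = 7 ballots, Sigma on 6. Kappa wins 7–6.
Kappa vs Gamma: Kappa is ranked higher on 1+1 = 2 ballots, Gamma on 11. Gamma wins 11–2.
Kappa vs Lambda: 1+1 = 2 for Kappa, 11 for Lambda — Lambda by 11–2.
Kappa–Theta: Theta 10–3.
Kappa beats Sigma; loses to Gamma, Lambda, Theta — 1 pairwise win.

1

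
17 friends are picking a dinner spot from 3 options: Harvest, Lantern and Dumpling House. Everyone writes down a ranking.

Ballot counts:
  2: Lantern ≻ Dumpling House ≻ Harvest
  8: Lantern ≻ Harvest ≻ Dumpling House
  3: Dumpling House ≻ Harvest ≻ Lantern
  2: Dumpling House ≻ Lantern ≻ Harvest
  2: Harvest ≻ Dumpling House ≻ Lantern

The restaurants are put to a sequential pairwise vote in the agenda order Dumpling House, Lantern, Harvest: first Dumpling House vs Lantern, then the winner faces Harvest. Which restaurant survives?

Lantern

Round 1: Dumpling House vs Lantern — 7–10, Lantern advances.
Round 2: Lantern vs Harvest — 12–5, Lantern advances.
The agenda winner is Lantern.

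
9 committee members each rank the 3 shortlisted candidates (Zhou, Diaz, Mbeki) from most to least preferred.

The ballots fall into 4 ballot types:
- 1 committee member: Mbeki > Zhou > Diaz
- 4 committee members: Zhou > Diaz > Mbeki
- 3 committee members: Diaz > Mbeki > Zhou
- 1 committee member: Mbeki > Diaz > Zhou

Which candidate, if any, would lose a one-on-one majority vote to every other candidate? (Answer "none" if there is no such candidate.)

Pairwise majorities:
Zhou vs Diaz: Zhou, 5–4.
Zhou vs Mbeki: Zhou is ranked higher on 4 ballots, Mbeki on 5. Mbeki wins 5–4.
Diaz vs Mbeki: Diaz is ranked higher on 4+3 = 7 ballots, Mbeki on 2. Diaz wins 7–2.
Every candidate wins at least one matchup (Zhou beats Diaz; Diaz beats Mbeki; Mbeki beats Zhou), so there is no Condorcet loser.

none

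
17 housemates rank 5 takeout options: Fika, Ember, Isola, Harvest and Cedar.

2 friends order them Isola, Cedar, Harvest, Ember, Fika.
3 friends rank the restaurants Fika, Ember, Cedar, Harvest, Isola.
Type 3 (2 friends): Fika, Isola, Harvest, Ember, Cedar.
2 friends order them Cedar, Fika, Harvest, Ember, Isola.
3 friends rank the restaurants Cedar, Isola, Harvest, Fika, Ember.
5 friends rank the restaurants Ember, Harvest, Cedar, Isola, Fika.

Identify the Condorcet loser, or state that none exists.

none

Pairwise majorities:
Fika vs Ember: Fika is ranked higher on 3+2+2+3 = 10 ballots, Ember on 7. Fika wins 10–7.
Fika vs Isola: Fika preferred on 3+2+2 = 7 ballots; Isola wins 10–7.
Fika vs Harvest: 7 to 10, Harvest.
Fika vs Cedar: 3+2 = 5 for Fika, 12 for Cedar — Cedar by 12–5.
Ember vs Isola: Ember, 10–7.
Ember vs Harvest: Harvest, 9–8.
Ember vs Cedar: Ember wins 10–7.
Isola vs Harvest: Harvest, 10–7.
Isola vs Cedar: Cedar wins 13–4.
Harvest vs Cedar: Harvest preferred on 2+5 = 7 ballots; Cedar wins 10–7.
Each restaurant has at least one pairwise win (Fika beats Ember; Ember beats Isola; Isola beats Fika; Harvest beats Fika; Cedar beats Fika) — no Condorcet loser.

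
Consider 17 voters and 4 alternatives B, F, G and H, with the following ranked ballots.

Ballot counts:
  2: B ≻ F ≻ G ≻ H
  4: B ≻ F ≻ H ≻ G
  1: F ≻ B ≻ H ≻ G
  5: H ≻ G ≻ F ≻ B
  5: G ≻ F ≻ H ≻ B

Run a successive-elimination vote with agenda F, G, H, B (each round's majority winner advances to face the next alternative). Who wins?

Round 1: F vs G — 7–10, G advances.
Round 2: G vs H — 7–10, H advances.
Round 3: H vs B — 10–7, H advances.
The agenda winner is H.

H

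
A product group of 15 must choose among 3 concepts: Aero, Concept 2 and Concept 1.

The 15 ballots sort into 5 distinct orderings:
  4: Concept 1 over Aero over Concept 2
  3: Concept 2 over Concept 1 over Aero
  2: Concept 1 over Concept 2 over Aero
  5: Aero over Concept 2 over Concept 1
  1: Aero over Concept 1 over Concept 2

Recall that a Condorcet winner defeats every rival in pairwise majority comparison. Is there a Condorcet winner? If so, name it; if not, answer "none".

Pairwise majorities:
Aero vs Concept 2: 4+5+1 = 10 for Aero, 5 for Concept 2 — Aero by 10–5.
Aero vs Concept 1: Aero preferred on 5+1 = 6 ballots; Concept 1 wins 9–6.
Concept 2 vs Concept 1: 3+5 = 8 for Concept 2, 7 for Concept 1 — Concept 2 by 8–7.
Each design drops at least one matchup (Aero loses to Concept 1; Concept 2 loses to Aero; Concept 1 loses to Concept 2); the cycle Aero beats Concept 2 beats Concept 1 beats Aero rules out a Condorcet winner.

none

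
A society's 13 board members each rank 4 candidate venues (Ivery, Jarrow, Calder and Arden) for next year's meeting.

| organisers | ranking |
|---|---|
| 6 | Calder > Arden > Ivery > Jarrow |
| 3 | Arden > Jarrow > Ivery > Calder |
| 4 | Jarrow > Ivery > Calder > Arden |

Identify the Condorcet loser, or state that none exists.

none

Head-to-head results (13 organisers):
Ivery vs Jarrow: Ivery preferred on 6 ballots; Jarrow wins 7–6.
Ivery vs Calder: Ivery, 7–6.
Ivery vs Arden: 4 for Ivery, 9 for Arden — Arden by 9–4.
Jarrow vs Calder: 3+4 = 7 for Jarrow, 6 for Calder — Jarrow by 7–6.
Jarrow vs Arden: Arden wins 9–4.
Calder vs Arden: 10 to 3, Calder.
Every city wins at least one matchup (Ivery beats Calder; Jarrow beats Ivery; Calder beats Arden; Arden beats Ivery), so there is no Condorcet loser.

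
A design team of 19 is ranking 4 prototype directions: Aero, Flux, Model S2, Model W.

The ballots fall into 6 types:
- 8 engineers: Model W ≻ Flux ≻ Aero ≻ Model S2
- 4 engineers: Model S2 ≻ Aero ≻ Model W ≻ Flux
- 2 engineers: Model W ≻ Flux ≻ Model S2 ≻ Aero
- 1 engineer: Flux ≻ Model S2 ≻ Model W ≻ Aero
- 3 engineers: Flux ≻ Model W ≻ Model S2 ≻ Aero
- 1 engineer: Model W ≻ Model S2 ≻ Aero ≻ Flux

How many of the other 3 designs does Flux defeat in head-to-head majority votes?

Flux against each rival (19 engineers):
Flux vs Aero: Flux preferred on 8+2+1+3 = 14 ballots; Flux wins 14–5.
Flux vs Model S2: 14 to 5, Flux.
Flux vs Model W: Model W, 15–4.
Flux beats Aero, Model S2; loses to Model W — 2 pairwise wins.

2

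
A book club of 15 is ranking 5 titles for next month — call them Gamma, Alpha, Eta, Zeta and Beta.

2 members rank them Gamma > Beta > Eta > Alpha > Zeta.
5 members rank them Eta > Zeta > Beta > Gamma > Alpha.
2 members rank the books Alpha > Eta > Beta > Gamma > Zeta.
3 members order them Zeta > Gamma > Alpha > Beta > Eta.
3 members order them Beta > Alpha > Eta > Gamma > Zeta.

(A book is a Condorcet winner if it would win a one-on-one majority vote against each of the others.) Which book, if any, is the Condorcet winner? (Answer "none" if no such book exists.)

Pairwise majorities:
Gamma vs Alpha: Gamma is ranked higher on 2+5+3 = 10 ballots, Alpha on 5. Gamma wins 10–5.
Gamma vs Eta: Eta, 10–5.
Gamma vs Zeta: Gamma preferred on 2+2+3 = 7 ballots; Zeta wins 8–7.
Gamma–Beta: Beta 10–5.
Alpha vs Eta: 8 to 7, Alpha.
Alpha vs Zeta: Alpha preferred on 2+2+3 = 7 ballots; Zeta wins 8–7.
Alpha vs Beta: Alpha is ranked higher on 2+3 = 5 ballots, Beta on 10. Beta wins 10–5.
Eta vs Zeta: Eta wins 12–3.
Eta vs Beta: Beta, 8–7.
Zeta vs Beta: Zeta preferred on 5+3 = 8 ballots; Zeta wins 8–7.
Every book loses at least once (Gamma loses to Eta; Alpha loses to Gamma; Eta loses to Alpha; Zeta loses to Eta; Beta loses to Zeta). The majority relation contains the cycle Gamma → Alpha → Eta → Gamma, so there is no Condorcet winner.

none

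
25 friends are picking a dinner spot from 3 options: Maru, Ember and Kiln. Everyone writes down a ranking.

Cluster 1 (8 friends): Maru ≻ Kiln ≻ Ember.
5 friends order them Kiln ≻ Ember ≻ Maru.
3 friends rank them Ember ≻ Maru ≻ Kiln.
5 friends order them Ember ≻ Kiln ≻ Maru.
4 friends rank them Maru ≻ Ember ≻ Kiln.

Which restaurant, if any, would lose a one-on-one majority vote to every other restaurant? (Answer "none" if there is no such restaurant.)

none

Head-to-head results (25 friends):
Maru vs Ember: Maru preferred on 8+4 = 12 ballots; Ember wins 13–12.
Maru vs Kiln: Maru preferred on 8+3+4 = 15 ballots; Maru wins 15–10.
Ember vs Kiln: Ember preferred on 3+5+4 = 12 ballots; Kiln wins 13–12.
No restaurant is winless: Maru beats Kiln; Ember beats Maru; Kiln beats Ember. There is no Condorcet loser.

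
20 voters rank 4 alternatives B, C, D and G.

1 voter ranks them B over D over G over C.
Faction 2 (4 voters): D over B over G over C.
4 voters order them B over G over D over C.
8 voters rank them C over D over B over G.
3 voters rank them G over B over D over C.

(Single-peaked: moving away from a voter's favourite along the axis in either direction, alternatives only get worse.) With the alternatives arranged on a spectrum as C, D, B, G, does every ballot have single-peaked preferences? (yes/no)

Axis positions: C=1, D=2, B=3, G=4.
Faction 1 (peak B at position 3): ranking walks positions 3-2-4-1, expanding outward from the peak — single-peaked.
Faction 2 (peak D at position 2): ranking walks positions 2-3-4-1, expanding outward from the peak — single-peaked.
Faction 3 (peak B at position 3): ranking walks positions 3-4-2-1, expanding outward from the peak — single-peaked.
Faction 4 (peak C at position 1): ranking walks positions 1-2-3-4, expanding outward from the peak — single-peaked.
Faction 5 (peak G at position 4): ranking walks positions 4-3-2-1, expanding outward from the peak — single-peaked.
Every ranking is single-peaked on this axis.

yes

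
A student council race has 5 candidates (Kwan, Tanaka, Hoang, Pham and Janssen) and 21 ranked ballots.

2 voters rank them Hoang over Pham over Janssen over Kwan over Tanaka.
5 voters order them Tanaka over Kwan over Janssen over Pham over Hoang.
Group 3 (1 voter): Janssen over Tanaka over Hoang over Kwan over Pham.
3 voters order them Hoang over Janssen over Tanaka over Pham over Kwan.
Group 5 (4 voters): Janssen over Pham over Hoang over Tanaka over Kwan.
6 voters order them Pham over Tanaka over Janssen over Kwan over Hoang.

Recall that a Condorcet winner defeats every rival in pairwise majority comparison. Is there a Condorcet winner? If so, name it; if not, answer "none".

Pairwise majorities:
Kwan vs Tanaka: Tanaka, 19–2.
Kwan vs Hoang: 5+6 = 11 for Kwan, 10 for Hoang — Kwan by 11–10.
Kwan vs Pham: Kwan is ranked higher on 5+1 = 6 ballots, Pham on 15. Pham wins 15–6.
Kwan vs Janssen: Janssen, 16–5.
Tanaka vs Hoang: Tanaka preferred on 5+1+6 = 12 ballots; Tanaka wins 12–9.
Tanaka vs Pham: Pham, 12–9.
Tanaka vs Janssen: Tanaka wins 11–10.
Hoang vs Pham: Pham wins 15–6.
Hoang vs Janssen: 2+3 = 5 for Hoang, 16 for Janssen — Janssen by 16–5.
Pham vs Janssen: Janssen, 13–8.
Every candidate loses at least once (Kwan loses to Tanaka; Tanaka loses to Pham; Hoang loses to Kwan; Pham loses to Janssen; Janssen loses to Tanaka). The majority relation contains the cycle Tanaka beats Janssen beats Pham beats Tanaka, so there is no Condorcet winner.

none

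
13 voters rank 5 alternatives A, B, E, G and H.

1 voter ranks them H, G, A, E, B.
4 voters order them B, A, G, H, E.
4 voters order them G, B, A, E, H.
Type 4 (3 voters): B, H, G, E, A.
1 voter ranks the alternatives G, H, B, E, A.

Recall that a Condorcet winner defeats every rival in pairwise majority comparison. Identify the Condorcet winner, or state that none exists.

Check each pair by majority over 13 ballots:
A vs B: A is ranked higher on 1 ballot, B on 12. B wins 12–1.
A vs E: 1+4+4 = 9 for A, 4 for E — A by 9–4.
A vs G: 4 for A, 9 for G — G by 9–4.
A vs H: A is ranked higher on 4+4 = 8 ballots, H on 5. A wins 8–5.
B vs E: 4+4+3+1 = 12 for B, 1 for E — B by 12–1.
B vs G: B preferred on 4+3 = 7 ballots; B wins 7–6.
B vs H: B is ranked higher on 4+4+3 = 11 ballots, H on 2. B wins 11–2.
E vs G: 0 for E, 13 for G — G by 13–0.
E vs H: 4 to 9, H.
G vs H: 9 to 4, G.
B defeats every rival head-to-head and is the Condorcet winner.

B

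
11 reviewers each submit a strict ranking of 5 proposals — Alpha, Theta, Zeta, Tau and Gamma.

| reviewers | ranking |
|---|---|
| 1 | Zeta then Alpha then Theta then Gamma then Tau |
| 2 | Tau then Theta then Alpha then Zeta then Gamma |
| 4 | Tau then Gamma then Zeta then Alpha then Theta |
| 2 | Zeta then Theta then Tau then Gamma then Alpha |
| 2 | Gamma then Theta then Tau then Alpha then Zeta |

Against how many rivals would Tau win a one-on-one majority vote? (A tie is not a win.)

4

Tau against each rival (11 reviewers):
Tau vs Alpha: 10 to 1, Tau.
Tau vs Theta: Tau wins 6–5.
Tau vs Zeta: Tau is ranked higher on 2+4+2 = 8 ballots, Zeta on 3. Tau wins 8–3.
Tau vs Gamma: Tau, 8–3.
Tau beats Alpha, Theta, Zeta, Gamma — 4 pairwise wins.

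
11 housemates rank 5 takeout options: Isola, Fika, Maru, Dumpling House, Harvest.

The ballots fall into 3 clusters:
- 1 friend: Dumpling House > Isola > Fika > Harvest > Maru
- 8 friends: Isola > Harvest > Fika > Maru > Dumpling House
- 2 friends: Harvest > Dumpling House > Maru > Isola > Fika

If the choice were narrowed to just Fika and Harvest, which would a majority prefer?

Ballots ranking Fika above Harvest: 1.
Ballots ranking Harvest above Fika: 11 − 1 = 10.
Harvest wins the head-to-head 10–1.

Harvest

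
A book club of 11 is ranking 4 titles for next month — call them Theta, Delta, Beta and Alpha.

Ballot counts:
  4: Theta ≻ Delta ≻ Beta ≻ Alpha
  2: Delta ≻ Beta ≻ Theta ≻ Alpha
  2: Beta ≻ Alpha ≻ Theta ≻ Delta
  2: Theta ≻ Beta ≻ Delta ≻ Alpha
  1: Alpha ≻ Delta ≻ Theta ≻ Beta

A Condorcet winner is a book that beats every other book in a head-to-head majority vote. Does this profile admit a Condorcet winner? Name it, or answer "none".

Check each pair by majority over 11 ballots:
Theta vs Delta: 8 to 3, Theta.
Theta vs Beta: 4+2+1 = 7 for Theta, 4 for Beta — Theta by 7–4.
Theta vs Alpha: Theta is ranked higher on 4+2+2 = 8 ballots, Alpha on 3. Theta wins 8–3.
Delta vs Beta: Delta is ranked higher on 4+2+1 = 7 ballots, Beta on 4. Delta wins 7–4.
Delta vs Alpha: 4+2+2 = 8 for Delta, 3 for Alpha — Delta by 8–3.
Beta vs Alpha: Beta is ranked higher on 4+2+2+2 = 10 ballots, Alpha on 1. Beta wins 10–1.
Theta wins every pairwise contest, so Theta is the Condorcet winner.

Theta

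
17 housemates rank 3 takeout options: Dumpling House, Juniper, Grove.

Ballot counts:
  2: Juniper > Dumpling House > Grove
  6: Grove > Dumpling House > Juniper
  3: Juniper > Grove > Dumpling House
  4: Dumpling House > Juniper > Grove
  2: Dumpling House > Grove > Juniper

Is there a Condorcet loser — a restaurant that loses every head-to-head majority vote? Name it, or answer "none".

none

Head-to-head results (17 friends):
Dumpling House vs Juniper: 6+4+2 = 12 for Dumpling House, 5 for Juniper — Dumpling House by 12–5.
Dumpling House vs Grove: 8 to 9, Grove.
Juniper vs Grove: Juniper wins 9–8.
Each restaurant has at least one pairwise win (Dumpling House beats Juniper; Juniper beats Grove; Grove beats Dumpling House) — no Condorcet loser.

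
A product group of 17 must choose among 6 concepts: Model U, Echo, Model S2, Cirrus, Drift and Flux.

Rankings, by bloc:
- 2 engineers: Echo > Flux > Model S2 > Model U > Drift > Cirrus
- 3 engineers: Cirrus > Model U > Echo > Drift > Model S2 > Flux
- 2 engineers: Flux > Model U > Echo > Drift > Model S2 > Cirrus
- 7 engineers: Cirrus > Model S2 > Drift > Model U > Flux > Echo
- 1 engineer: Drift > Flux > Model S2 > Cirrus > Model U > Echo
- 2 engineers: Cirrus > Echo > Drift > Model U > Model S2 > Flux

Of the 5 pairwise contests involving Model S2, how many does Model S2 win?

3

Model S2 against each rival (17 engineers):
Model S2 vs Model U: Model S2, 10–7.
Model S2 vs Echo: 8 to 9, Echo.
Model S2 vs Cirrus: 2+2+1 = 5 for Model S2, 12 for Cirrus — Cirrus by 12–5.
Model S2 vs Drift: Model S2, 9–8.
Model S2 vs Flux: Model S2, 12–5.
Model S2 beats Model U, Drift, Flux; loses to Echo, Cirrus — 3 pairwise wins.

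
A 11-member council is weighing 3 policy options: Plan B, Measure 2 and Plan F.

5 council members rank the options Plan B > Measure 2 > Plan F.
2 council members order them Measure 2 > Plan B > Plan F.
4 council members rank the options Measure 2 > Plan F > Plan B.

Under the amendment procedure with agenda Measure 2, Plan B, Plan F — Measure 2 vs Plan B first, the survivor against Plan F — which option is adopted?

Measure 2

Round 1: Measure 2 vs Plan B — 6–5, Measure 2 advances.
Round 2: Measure 2 vs Plan F — 11–0, Measure 2 advances.
The agenda winner is Measure 2.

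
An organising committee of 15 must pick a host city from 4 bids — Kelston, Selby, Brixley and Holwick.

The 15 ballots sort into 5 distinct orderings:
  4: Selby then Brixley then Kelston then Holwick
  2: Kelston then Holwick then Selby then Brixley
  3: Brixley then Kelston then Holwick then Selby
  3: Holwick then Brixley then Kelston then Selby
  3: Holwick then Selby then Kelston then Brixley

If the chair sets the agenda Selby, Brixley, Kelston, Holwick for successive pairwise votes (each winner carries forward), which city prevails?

Round 1: Selby vs Brixley — 9–6, Selby advances.
Round 2: Selby vs Kelston — 7–8, Kelston advances.
Round 3: Kelston vs Holwick — 9–6, Kelston advances.
Kelston survives the agenda.

Kelston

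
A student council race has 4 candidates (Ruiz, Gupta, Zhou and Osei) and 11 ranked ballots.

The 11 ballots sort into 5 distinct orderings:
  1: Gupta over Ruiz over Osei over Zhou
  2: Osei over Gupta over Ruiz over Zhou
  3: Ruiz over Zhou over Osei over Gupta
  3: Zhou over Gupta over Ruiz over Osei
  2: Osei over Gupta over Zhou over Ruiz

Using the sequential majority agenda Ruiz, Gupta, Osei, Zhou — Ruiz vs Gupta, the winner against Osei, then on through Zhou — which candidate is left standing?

Round 1: Ruiz vs Gupta — 3–8, Gupta advances.
Round 2: Gupta vs Osei — 4–7, Osei advances.
Round 3: Osei vs Zhou — 5–6, Zhou advances.
Zhou survives the agenda.

Zhou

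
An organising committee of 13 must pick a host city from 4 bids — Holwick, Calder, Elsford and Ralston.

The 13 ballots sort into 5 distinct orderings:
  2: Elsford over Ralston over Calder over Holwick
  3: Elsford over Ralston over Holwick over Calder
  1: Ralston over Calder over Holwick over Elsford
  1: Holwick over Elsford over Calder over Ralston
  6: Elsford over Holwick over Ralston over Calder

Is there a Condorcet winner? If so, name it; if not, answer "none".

Elsford

Check each pair by majority over 13 ballots:
Holwick vs Calder: Holwick is ranked higher on 3+1+6 = 10 ballots, Calder on 3. Holwick wins 10–3.
Holwick vs Elsford: 1+1 = 2 for Holwick, 11 for Elsford — Elsford by 11–2.
Holwick vs Ralston: 7 to 6, Holwick.
Calder vs Elsford: 1 to 12, Elsford.
Calder vs Ralston: Calder preferred on 1 ballot; Ralston wins 12–1.
Elsford vs Ralston: Elsford preferred on 2+3+1+6 = 12 ballots; Elsford wins 12–1.
Only Elsford has no losses; Elsford is the Condorcet winner.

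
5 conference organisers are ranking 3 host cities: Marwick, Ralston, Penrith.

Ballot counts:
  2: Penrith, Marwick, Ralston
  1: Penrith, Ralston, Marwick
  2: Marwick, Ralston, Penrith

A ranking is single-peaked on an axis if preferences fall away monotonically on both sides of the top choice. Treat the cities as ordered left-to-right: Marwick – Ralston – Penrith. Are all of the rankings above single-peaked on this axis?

Axis positions: Marwick=1, Ralston=2, Penrith=3.
Ballot type 1: ranking walks positions 3-1-2; Marwick is ranked above Ralston even though Ralston lies between Marwick and the peak Penrith on the axis — preferences dip and rise again. Not single-peaked.
Ballot type 2 (peak Penrith at position 3): ranking walks positions 3-2-1, expanding outward from the peak — single-peaked.
Ballot type 3 (peak Marwick at position 1): ranking walks positions 1-2-3, expanding outward from the peak — single-peaked.
Ballot type 1 violates single-peakedness, so the profile is not single-peaked on this axis.

no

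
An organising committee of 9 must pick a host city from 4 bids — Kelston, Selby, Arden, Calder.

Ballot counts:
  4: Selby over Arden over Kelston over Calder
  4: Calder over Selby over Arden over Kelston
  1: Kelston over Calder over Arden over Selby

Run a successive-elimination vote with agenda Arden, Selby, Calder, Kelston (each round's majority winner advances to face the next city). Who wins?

Kelston

Round 1: Arden vs Selby — 1–8, Selby advances.
Round 2: Selby vs Calder — 4–5, Calder advances.
Round 3: Calder vs Kelston — 4–5, Kelston advances.
Kelston survives the agenda.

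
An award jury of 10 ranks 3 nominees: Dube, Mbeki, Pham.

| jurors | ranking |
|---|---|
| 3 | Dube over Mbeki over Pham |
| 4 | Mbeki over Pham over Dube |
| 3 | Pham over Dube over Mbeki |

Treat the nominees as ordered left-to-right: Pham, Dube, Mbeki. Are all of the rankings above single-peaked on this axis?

Axis positions: Pham=1, Dube=2, Mbeki=3.
Faction 1 (peak Dube at position 2): ranking walks positions 2-3-1, expanding outward from the peak — single-peaked.
Faction 2: ranking walks positions 3-1-2; Pham is ranked above Dube even though Dube lies between Pham and the peak Mbeki on the axis — preferences dip and rise again. Not single-peaked.
Faction 3 (peak Pham at position 1): ranking walks positions 1-2-3, expanding outward from the peak — single-peaked.
Faction 2 violates single-peakedness, so the profile is not single-peaked on this axis.

no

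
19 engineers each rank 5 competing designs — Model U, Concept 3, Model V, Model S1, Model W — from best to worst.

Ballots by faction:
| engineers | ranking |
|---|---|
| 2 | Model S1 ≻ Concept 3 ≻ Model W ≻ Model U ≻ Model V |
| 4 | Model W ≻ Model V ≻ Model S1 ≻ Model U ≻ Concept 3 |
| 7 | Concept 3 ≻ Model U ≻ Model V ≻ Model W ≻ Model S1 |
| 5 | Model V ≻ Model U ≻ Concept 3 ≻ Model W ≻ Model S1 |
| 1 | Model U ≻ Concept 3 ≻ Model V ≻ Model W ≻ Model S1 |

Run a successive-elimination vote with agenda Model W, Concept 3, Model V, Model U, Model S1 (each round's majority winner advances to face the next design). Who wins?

Model U

Round 1: Model W vs Concept 3 — 4–15, Concept 3 advances.
Round 2: Concept 3 vs Model V — 10–9, Concept 3 advances.
Round 3: Concept 3 vs Model U — 9–10, Model U advances.
Round 4: Model U vs Model S1 — 13–6, Model U advances.
The agenda winner is Model U.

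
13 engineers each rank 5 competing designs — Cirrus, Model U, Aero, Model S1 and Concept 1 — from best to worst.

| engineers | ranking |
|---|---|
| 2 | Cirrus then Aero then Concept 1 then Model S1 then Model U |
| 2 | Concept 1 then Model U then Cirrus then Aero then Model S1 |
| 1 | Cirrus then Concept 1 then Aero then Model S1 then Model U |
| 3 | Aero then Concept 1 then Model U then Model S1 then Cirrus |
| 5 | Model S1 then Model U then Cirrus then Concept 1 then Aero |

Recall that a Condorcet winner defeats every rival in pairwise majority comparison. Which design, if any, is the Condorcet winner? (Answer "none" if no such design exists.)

none

Check each pair by majority over 13 ballots:
Cirrus vs Model U: 3 to 10, Model U.
Cirrus vs Aero: Cirrus, 10–3.
Cirrus–Model S1: Model S1 8–5.
Cirrus vs Concept 1: Cirrus, 8–5.
Model U vs Aero: Model U is ranked higher on 2+5 = 7 ballots, Aero on 6. Model U wins 7–6.
Model U vs Model S1: 2+3 = 5 for Model U, 8 for Model S1 — Model S1 by 8–5.
Model U vs Concept 1: Model U is ranked higher on 5 ballots, Concept 1 on 8. Concept 1 wins 8–5.
Aero vs Model S1: Aero preferred on 2+2+1+3 = 8 ballots; Aero wins 8–5.
Aero vs Concept 1: Concept 1, 8–5.
Model S1 vs Concept 1: Model S1 is ranked higher on 5 ballots, Concept 1 on 8. Concept 1 wins 8–5.
Every design loses at least once (Cirrus loses to Model U; Model U loses to Model S1; Aero loses to Cirrus; Model S1 loses to Aero; Concept 1 loses to Cirrus). The majority relation contains the cycle Cirrus → Aero → Model S1 → Cirrus, so there is no Condorcet winner.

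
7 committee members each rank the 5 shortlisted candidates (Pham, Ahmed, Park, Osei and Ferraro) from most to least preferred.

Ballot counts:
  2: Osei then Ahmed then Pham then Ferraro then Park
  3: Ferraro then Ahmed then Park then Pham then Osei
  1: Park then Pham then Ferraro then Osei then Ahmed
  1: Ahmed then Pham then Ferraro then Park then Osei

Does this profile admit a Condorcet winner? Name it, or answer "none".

none

Head-to-head results (7 committee members):
Pham–Ahmed: Ahmed 6–1.
Pham–Park: Park 4–3.
Pham vs Osei: Pham, 5–2.
Pham vs Ferraro: Pham, 4–3.
Ahmed–Park: Ahmed 6–1.
Ahmed–Osei: Ahmed 4–3.
Ahmed vs Ferraro: Ferraro wins 4–3.
Park vs Osei: Park, 5–2.
Park vs Ferraro: Ferraro wins 6–1.
Osei–Ferraro: Ferraro 5–2.
No candidate is unbeaten: Pham loses to Ahmed; Ahmed loses to Ferraro; Park loses to Ahmed; Osei loses to Pham; Ferraro loses to Pham. In particular Pham > Ferraro > Ahmed > Pham is a majority cycle — no Condorcet winner exists.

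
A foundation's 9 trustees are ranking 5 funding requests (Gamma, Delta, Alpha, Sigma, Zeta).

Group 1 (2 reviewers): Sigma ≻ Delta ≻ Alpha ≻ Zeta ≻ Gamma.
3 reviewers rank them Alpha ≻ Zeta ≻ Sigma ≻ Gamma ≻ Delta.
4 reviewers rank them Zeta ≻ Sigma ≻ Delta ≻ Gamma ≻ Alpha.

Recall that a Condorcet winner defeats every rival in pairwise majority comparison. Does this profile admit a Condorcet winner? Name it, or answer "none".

none

Head-to-head results (9 reviewers):
Gamma vs Delta: Delta, 6–3.
Gamma–Alpha: Alpha 5–4.
Gamma vs Sigma: Sigma, 9–0.
Gamma vs Zeta: Gamma preferred on 0 ballots; Zeta wins 9–0.
Delta vs Alpha: 6 to 3, Delta.
Delta vs Sigma: Sigma, 9–0.
Delta vs Zeta: Zeta, 7–2.
Alpha vs Sigma: 3 for Alpha, 6 for Sigma — Sigma by 6–3.
Alpha vs Zeta: Alpha wins 5–4.
Sigma vs Zeta: Sigma preferred on 2 ballots; Zeta wins 7–2.
No project is unbeaten: Gamma loses to Delta; Delta loses to Sigma; Alpha loses to Delta; Sigma loses to Zeta; Zeta loses to Alpha. In particular Delta → Alpha → Zeta → Delta is a majority cycle — no Condorcet winner exists.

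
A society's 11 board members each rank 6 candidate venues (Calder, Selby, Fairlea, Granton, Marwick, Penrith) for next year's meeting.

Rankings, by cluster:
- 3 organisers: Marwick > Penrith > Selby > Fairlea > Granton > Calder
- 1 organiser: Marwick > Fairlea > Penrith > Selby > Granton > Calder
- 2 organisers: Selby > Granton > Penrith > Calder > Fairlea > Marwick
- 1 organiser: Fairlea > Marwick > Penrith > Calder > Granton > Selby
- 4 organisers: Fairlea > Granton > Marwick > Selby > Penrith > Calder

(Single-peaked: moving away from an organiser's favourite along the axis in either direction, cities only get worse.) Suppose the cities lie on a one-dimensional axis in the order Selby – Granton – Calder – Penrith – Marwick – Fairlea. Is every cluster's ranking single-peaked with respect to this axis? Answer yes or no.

no

Axis positions: Selby=1, Granton=2, Calder=3, Penrith=4, Marwick=5, Fairlea=6.
Cluster 1: ranking walks positions 5-4-1-6-2-3; Selby is ranked above Calder even though Calder lies between Selby and the peak Marwick on the axis — preferences dip and rise again. Not single-peaked.
Cluster 2: ranking walks positions 5-6-4-1-2-3; Selby is ranked above Calder even though Calder lies between Selby and the peak Marwick on the axis — preferences dip and rise again. Not single-peaked.
Cluster 3: ranking walks positions 1-2-4-3-6-5; Penrith is ranked above Calder even though Calder lies between Penrith and the peak Selby on the axis — preferences dip and rise again. Not single-peaked.
Cluster 4 (peak Fairlea at position 6): ranking walks positions 6-5-4-3-2-1, expanding outward from the peak — single-peaked.
Cluster 5: ranking walks positions 6-2-5-1-4-3; Granton is ranked above Marwick even though Marwick lies between Granton and the peak Fairlea on the axis — preferences dip and rise again. Not single-peaked.
Cluster 1 violates single-peakedness, so the profile is not single-peaked on this axis.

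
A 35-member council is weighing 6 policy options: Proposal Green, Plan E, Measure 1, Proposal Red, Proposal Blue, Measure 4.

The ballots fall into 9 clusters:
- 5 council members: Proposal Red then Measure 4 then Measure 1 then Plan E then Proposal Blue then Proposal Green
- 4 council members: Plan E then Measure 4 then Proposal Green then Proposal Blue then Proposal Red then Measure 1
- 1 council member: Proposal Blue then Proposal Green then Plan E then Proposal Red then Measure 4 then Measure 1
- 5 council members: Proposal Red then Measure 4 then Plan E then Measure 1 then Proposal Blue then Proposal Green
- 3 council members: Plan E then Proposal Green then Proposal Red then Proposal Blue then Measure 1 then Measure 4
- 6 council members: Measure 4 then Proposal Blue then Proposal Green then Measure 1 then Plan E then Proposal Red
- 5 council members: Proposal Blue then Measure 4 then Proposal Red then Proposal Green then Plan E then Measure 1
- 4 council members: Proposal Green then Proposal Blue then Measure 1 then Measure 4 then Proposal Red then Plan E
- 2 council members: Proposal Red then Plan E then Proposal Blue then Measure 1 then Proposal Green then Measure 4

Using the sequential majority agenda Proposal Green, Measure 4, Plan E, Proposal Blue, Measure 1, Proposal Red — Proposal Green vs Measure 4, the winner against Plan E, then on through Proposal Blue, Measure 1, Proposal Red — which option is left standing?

Round 1: Proposal Green vs Measure 4 — 10–25, Measure 4 advances.
Round 2: Measure 4 vs Plan E — 25–10, Measure 4 advances.
Round 3: Measure 4 vs Proposal Blue — 20–15, Measure 4 advances.
Round 4: Measure 4 vs Measure 1 — 26–9, Measure 4 advances.
Round 5: Measure 4 vs Proposal Red — 19–16, Measure 4 advances.
Measure 4 survives the agenda.

Measure 4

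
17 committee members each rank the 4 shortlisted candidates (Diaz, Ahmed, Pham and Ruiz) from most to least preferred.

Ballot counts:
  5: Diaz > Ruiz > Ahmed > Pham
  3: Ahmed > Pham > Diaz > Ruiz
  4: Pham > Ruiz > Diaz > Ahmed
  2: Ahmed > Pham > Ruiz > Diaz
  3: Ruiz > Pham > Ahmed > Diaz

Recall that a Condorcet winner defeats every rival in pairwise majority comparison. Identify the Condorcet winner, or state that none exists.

Pairwise majorities:
Diaz vs Ahmed: 9 to 8, Diaz.
Diaz vs Pham: 5 to 12, Pham.
Diaz vs Ruiz: Diaz preferred on 5+3 = 8 ballots; Ruiz wins 9–8.
Ahmed vs Pham: Ahmed preferred on 5+3+2 = 10 ballots; Ahmed wins 10–7.
Ahmed vs Ruiz: 3+2 = 5 for Ahmed, 12 for Ruiz — Ruiz by 12–5.
Pham vs Ruiz: 3+4+2 = 9 for Pham, 8 for Ruiz — Pham by 9–8.
No candidate is unbeaten: Diaz loses to Pham; Ahmed loses to Diaz; Pham loses to Ahmed; Ruiz loses to Pham. In particular Diaz beats Ahmed beats Pham beats Diaz is a majority cycle — no Condorcet winner exists.

none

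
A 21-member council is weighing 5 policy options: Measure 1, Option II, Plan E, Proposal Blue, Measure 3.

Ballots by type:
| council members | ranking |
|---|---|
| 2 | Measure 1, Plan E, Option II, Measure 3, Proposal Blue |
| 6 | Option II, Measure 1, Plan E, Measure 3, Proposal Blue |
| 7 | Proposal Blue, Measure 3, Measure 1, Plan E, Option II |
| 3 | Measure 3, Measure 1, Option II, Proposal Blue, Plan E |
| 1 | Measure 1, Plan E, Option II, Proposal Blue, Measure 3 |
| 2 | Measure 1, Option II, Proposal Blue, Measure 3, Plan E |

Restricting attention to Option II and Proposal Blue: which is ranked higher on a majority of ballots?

Option II

Ballots ranking Option II above Proposal Blue: 2 + 6 + 3 + 1 + 2 = 14.
Ballots ranking Proposal Blue above Option II: 21 − 14 = 7.
Option II wins the head-to-head 14–7.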